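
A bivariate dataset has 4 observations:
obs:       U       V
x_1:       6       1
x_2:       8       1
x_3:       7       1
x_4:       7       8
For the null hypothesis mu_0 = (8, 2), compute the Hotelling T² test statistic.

Step 1 — sample mean vector:
  mean(U) = (6 + 8 + 7 + 7) / 4 = 28/4 = 7
  mean(V) = (1 + 1 + 1 + 8) / 4 = 11/4 = 2.75
  x̄ = (7, 2.75),  deviation x̄ - mu_0 = (7, 2.75) - (8, 2) = (-1, 0.75).

Step 2 — sample covariance matrix, S[i,j] = (1/(n-1)) · Σ_k (x_{k,i} - mean_i) · (x_{k,j} - mean_j), divisor n-1 = 3:
  S[U,U] = ((-1)·(-1) + (1)·(1) + (0)·(0) + (0)·(0)) / 3 = 2/3 = 0.6667
  S[U,V] = ((-1)·(-1.75) + (1)·(-1.75) + (0)·(-1.75) + (0)·(5.25)) / 3 = 0/3 = 0
  S[V,V] = ((-1.75)·(-1.75) + (-1.75)·(-1.75) + (-1.75)·(-1.75) + (5.25)·(5.25)) / 3 = 36.75/3 = 12.25
  S = [[0.6667, 0],
 [0, 12.25]].

Step 3 — invert S. det(S) = 0.6667·12.25 - (0)² = 8.1667.
  S^{-1} = (1/det) · [[d, -b], [-b, a]] = [[1.5, 0],
 [0, 0.0816]].

Step 4 — quadratic form (x̄ - mu_0)^T · S^{-1} · (x̄ - mu_0):
  S^{-1} · (x̄ - mu_0) = (-1.5, 0.0612),
  (x̄ - mu_0)^T · [...] = (-1)·(-1.5) + (0.75)·(0.0612) = 1.5459.

Step 5 — scale by n: T² = 4 · 1.5459 = 6.1837.

T² ≈ 6.1837


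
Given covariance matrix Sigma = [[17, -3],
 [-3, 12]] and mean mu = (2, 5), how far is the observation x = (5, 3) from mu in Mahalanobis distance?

Step 1 — centre the observation: (x - mu) = (3, -2).

Step 2 — invert Sigma. det(Sigma) = 17·12 - (-3)² = 195.
  Sigma^{-1} = (1/det) · [[d, -b], [-b, a]] = [[0.0615, 0.0154],
 [0.0154, 0.0872]].

Step 3 — form the quadratic (x - mu)^T · Sigma^{-1} · (x - mu):
  Sigma^{-1} · (x - mu) = (0.1538, -0.1282).
  (x - mu)^T · [Sigma^{-1} · (x - mu)] = (3)·(0.1538) + (-2)·(-0.1282) = 0.7179.

Step 4 — take square root: d = √(0.7179) ≈ 0.8473.

d(x, mu) = √(0.7179) ≈ 0.8473


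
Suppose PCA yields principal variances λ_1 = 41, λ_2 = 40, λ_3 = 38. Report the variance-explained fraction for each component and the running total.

Step 1 — total variance = trace(Sigma) = Σ λ_i = 41 + 40 + 38 = 119.

Step 2 — fraction explained by component i = λ_i / Σ λ:
  PC1: 41/119 = 0.3445
  PC2: 40/119 = 0.3361
  PC3: 38/119 = 0.3193

Step 3 — cumulative fraction after k components = (λ_1 + ... + λ_k) / Σ λ:
  k = 1: 41/119 = 0.3445
  k = 2: (41 + 40)/119 = 81/119 = 0.6807
  k = 3: (41 + 40 + 38)/119 = 119/119 = 1

Summary (fraction, with percent):

explained: PC1 0.3445 (34.45%), PC2 0.3361 (33.61%), PC3 0.3193 (31.93%);  cumulative: 0.3445, 0.6807, 1


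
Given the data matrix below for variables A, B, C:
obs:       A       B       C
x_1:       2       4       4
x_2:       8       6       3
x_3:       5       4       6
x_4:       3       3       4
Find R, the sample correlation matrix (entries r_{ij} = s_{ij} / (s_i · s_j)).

Step 1 — column means:
  mean(A) = (2 + 8 + 5 + 3) / 4 = 18/4 = 4.5
  mean(B) = (4 + 6 + 4 + 3) / 4 = 17/4 = 4.25
  mean(C) = (4 + 3 + 6 + 4) / 4 = 17/4 = 4.25

Step 2 — sample variances and covariances s[i,j] = (1/(n-1)) · Σ_k (x_{k,i} - mean_i) · (x_{k,j} - mean_j), with n-1 = 3:
  s[A,A] = ((-2.5)·(-2.5) + (3.5)·(3.5) + (0.5)·(0.5) + (-1.5)·(-1.5)) / 3 = 21/3 = 7
  s[A,B] = ((-2.5)·(-0.25) + (3.5)·(1.75) + (0.5)·(-0.25) + (-1.5)·(-1.25)) / 3 = 8.5/3 = 2.8333
  s[A,C] = ((-2.5)·(-0.25) + (3.5)·(-1.25) + (0.5)·(1.75) + (-1.5)·(-0.25)) / 3 = -2.5/3 = -0.8333
  s[B,B] = ((-0.25)·(-0.25) + (1.75)·(1.75) + (-0.25)·(-0.25) + (-1.25)·(-1.25)) / 3 = 4.75/3 = 1.5833
  s[B,C] = ((-0.25)·(-0.25) + (1.75)·(-1.25) + (-0.25)·(1.75) + (-1.25)·(-0.25)) / 3 = -2.25/3 = -0.75
  s[C,C] = ((-0.25)·(-0.25) + (-1.25)·(-1.25) + (1.75)·(1.75) + (-0.25)·(-0.25)) / 3 = 4.75/3 = 1.5833
  Sample standard deviations s_i = √(s[i,i]):
  s(A) = √(7) = 2.6458
  s(B) = √(1.5833) = 1.2583
  s(C) = √(1.5833) = 1.2583

Step 3 — r_{ij} = s_{ij} / (s_i · s_j):
  r[A,A] = 1 (diagonal).
  r[A,B] = 2.8333 / (2.6458 · 1.2583) = 2.8333 / 3.3292 = 0.8511
  r[A,C] = -0.8333 / (2.6458 · 1.2583) = -0.8333 / 3.3292 = -0.2503
  r[B,B] = 1 (diagonal).
  r[B,C] = -0.75 / (1.2583 · 1.2583) = -0.75 / 1.5833 = -0.4737
  r[C,C] = 1 (diagonal).

R is symmetric with unit diagonal. Assembling:

R = [[1, 0.8511, -0.2503],
 [0.8511, 1, -0.4737],
 [-0.2503, -0.4737, 1]]


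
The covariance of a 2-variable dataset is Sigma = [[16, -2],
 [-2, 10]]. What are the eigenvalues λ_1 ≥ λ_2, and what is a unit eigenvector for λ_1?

Step 1 — characteristic polynomial of 2×2 Sigma:
  det(Sigma - λI) = λ² - trace · λ + det = 0.
  trace = 16 + 10 = 26, det = 16·10 - (-2)² = 156.
Step 2 — discriminant:
  Δ = trace² - 4·det = 676 - 624 = 52.
Step 3 — eigenvalues:
  λ = (trace ± √Δ)/2 = (26 ± 7.2111)/2,
  λ_1 = 16.6056,  λ_2 = 9.3944.

Step 4 — unit eigenvector for λ_1: solve (Sigma - λ_1 I)v = 0. First row:
  (16 - 16.6056)·v_x + (-2)·v_y = 0, i.e. (-0.6056)·v_x + (-2)·v_y = 0,
  so v ∝ (b, λ_1 - a) = (-2, 0.6056); multiply by -1 so the first entry is positive: u = (2, -0.6056).
  ||u|| = √((2)² + (-0.6056)²) = √(4.3667) ≈ 2.0897,
  v_1 = u/||u|| ≈ (0.9571, -0.2898) (||v_1|| = 1).

λ_1 = 16.6056,  λ_2 = 9.3944;  v_1 ≈ (0.9571, -0.2898)


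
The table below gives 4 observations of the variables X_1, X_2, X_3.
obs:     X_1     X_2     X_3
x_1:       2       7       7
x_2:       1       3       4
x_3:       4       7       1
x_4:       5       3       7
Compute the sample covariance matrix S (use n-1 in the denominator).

Step 1 — column means:
  mean(X_1) = (2 + 1 + 4 + 5) / 4 = 12/4 = 3
  mean(X_2) = (7 + 3 + 7 + 3) / 4 = 20/4 = 5
  mean(X_3) = (7 + 4 + 1 + 7) / 4 = 19/4 = 4.75

Step 2 — sample covariance S[i,j] = (1/(n-1)) · Σ_k (x_{k,i} - mean_i) · (x_{k,j} - mean_j), with n-1 = 3.
  S[X_1,X_1] = ((-1)·(-1) + (-2)·(-2) + (1)·(1) + (2)·(2)) / 3 = 10/3 = 3.3333
  S[X_1,X_2] = ((-1)·(2) + (-2)·(-2) + (1)·(2) + (2)·(-2)) / 3 = 0/3 = 0
  S[X_1,X_3] = ((-1)·(2.25) + (-2)·(-0.75) + (1)·(-3.75) + (2)·(2.25)) / 3 = 0/3 = 0
  S[X_2,X_2] = ((2)·(2) + (-2)·(-2) + (2)·(2) + (-2)·(-2)) / 3 = 16/3 = 5.3333
  S[X_2,X_3] = ((2)·(2.25) + (-2)·(-0.75) + (2)·(-3.75) + (-2)·(2.25)) / 3 = -6/3 = -2
  S[X_3,X_3] = ((2.25)·(2.25) + (-0.75)·(-0.75) + (-3.75)·(-3.75) + (2.25)·(2.25)) / 3 = 24.75/3 = 8.25

S is symmetric (S[j,i] = S[i,j]). Assembling:

S = [[3.3333, 0, 0],
 [0, 5.3333, -2],
 [0, -2, 8.25]]


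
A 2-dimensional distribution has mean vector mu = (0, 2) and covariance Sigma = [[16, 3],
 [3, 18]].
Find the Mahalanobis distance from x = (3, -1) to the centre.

Step 1 — centre the observation: (x - mu) = (3, -3).

Step 2 — invert Sigma. det(Sigma) = 16·18 - (3)² = 279.
  Sigma^{-1} = (1/det) · [[d, -b], [-b, a]] = [[0.0645, -0.0108],
 [-0.0108, 0.0573]].

Step 3 — form the quadratic (x - mu)^T · Sigma^{-1} · (x - mu):
  Sigma^{-1} · (x - mu) = (0.2258, -0.2043).
  (x - mu)^T · [Sigma^{-1} · (x - mu)] = (3)·(0.2258) + (-3)·(-0.2043) = 1.2903.

Step 4 — take square root: d = √(1.2903) ≈ 1.1359.

d(x, mu) = √(1.2903) ≈ 1.1359


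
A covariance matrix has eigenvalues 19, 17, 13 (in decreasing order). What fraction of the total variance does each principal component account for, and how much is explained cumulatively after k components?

Step 1 — total variance = trace(Sigma) = Σ λ_i = 19 + 17 + 13 = 49.

Step 2 — fraction explained by component i = λ_i / Σ λ:
  PC1: 19/49 = 0.3878
  PC2: 17/49 = 0.3469
  PC3: 13/49 = 0.2653

Step 3 — cumulative fraction after k components = (λ_1 + ... + λ_k) / Σ λ:
  k = 1: 19/49 = 0.3878
  k = 2: (19 + 17)/49 = 36/49 = 0.7347
  k = 3: (19 + 17 + 13)/49 = 49/49 = 1

Summary (fraction, with percent):

explained: PC1 0.3878 (38.78%), PC2 0.3469 (34.69%), PC3 0.2653 (26.53%);  cumulative: 0.3878, 0.7347, 1


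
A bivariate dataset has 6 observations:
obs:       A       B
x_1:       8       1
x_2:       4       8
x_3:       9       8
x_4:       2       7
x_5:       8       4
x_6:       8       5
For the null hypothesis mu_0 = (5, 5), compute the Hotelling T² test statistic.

Step 1 — sample mean vector:
  mean(A) = (8 + 4 + 9 + 2 + 8 + 8) / 6 = 39/6 = 6.5
  mean(B) = (1 + 8 + 8 + 7 + 4 + 5) / 6 = 33/6 = 5.5
  x̄ = (6.5, 5.5),  deviation x̄ - mu_0 = (6.5, 5.5) - (5, 5) = (1.5, 0.5).

Step 2 — sample covariance matrix, S[i,j] = (1/(n-1)) · Σ_k (x_{k,i} - mean_i) · (x_{k,j} - mean_j), divisor n-1 = 5:
  S[A,A] = ((1.5)·(1.5) + (-2.5)·(-2.5) + (2.5)·(2.5) + (-4.5)·(-4.5) + (1.5)·(1.5) + (1.5)·(1.5)) / 5 = 39.5/5 = 7.9
  S[A,B] = ((1.5)·(-4.5) + (-2.5)·(2.5) + (2.5)·(2.5) + (-4.5)·(1.5) + (1.5)·(-1.5) + (1.5)·(-0.5)) / 5 = -16.5/5 = -3.3
  S[B,B] = ((-4.5)·(-4.5) + (2.5)·(2.5) + (2.5)·(2.5) + (1.5)·(1.5) + (-1.5)·(-1.5) + (-0.5)·(-0.5)) / 5 = 37.5/5 = 7.5
  S = [[7.9, -3.3],
 [-3.3, 7.5]].

Step 3 — invert S. det(S) = 7.9·7.5 - (-3.3)² = 48.36.
  S^{-1} = (1/det) · [[d, -b], [-b, a]] = [[0.1551, 0.0682],
 [0.0682, 0.1634]].

Step 4 — quadratic form (x̄ - mu_0)^T · S^{-1} · (x̄ - mu_0):
  S^{-1} · (x̄ - mu_0) = (0.2667, 0.184),
  (x̄ - mu_0)^T · [...] = (1.5)·(0.2667) + (0.5)·(0.184) = 0.4921.

Step 5 — scale by n: T² = 6 · 0.4921 = 2.9529.

T² ≈ 2.9529


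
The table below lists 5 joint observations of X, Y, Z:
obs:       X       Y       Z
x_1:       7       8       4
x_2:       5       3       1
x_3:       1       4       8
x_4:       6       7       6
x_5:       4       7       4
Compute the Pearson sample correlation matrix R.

Step 1 — column means:
  mean(X) = (7 + 5 + 1 + 6 + 4) / 5 = 23/5 = 4.6
  mean(Y) = (8 + 3 + 4 + 7 + 7) / 5 = 29/5 = 5.8
  mean(Z) = (4 + 1 + 8 + 6 + 4) / 5 = 23/5 = 4.6

Step 2 — sample variances and covariances s[i,j] = (1/(n-1)) · Σ_k (x_{k,i} - mean_i) · (x_{k,j} - mean_j), with n-1 = 4:
  s[X,X] = ((2.4)·(2.4) + (0.4)·(0.4) + (-3.6)·(-3.6) + (1.4)·(1.4) + (-0.6)·(-0.6)) / 4 = 21.2/4 = 5.3
  s[X,Y] = ((2.4)·(2.2) + (0.4)·(-2.8) + (-3.6)·(-1.8) + (1.4)·(1.2) + (-0.6)·(1.2)) / 4 = 11.6/4 = 2.9
  s[X,Z] = ((2.4)·(-0.6) + (0.4)·(-3.6) + (-3.6)·(3.4) + (1.4)·(1.4) + (-0.6)·(-0.6)) / 4 = -12.8/4 = -3.2
  s[Y,Y] = ((2.2)·(2.2) + (-2.8)·(-2.8) + (-1.8)·(-1.8) + (1.2)·(1.2) + (1.2)·(1.2)) / 4 = 18.8/4 = 4.7
  s[Y,Z] = ((2.2)·(-0.6) + (-2.8)·(-3.6) + (-1.8)·(3.4) + (1.2)·(1.4) + (1.2)·(-0.6)) / 4 = 3.6/4 = 0.9
  s[Z,Z] = ((-0.6)·(-0.6) + (-3.6)·(-3.6) + (3.4)·(3.4) + (1.4)·(1.4) + (-0.6)·(-0.6)) / 4 = 27.2/4 = 6.8
  Sample standard deviations s_i = √(s[i,i]):
  s(X) = √(5.3) = 2.3022
  s(Y) = √(4.7) = 2.1679
  s(Z) = √(6.8) = 2.6077

Step 3 — r_{ij} = s_{ij} / (s_i · s_j):
  r[X,X] = 1 (diagonal).
  r[X,Y] = 2.9 / (2.3022 · 2.1679) = 2.9 / 4.991 = 0.581
  r[X,Z] = -3.2 / (2.3022 · 2.6077) = -3.2 / 6.0033 = -0.533
  r[Y,Y] = 1 (diagonal).
  r[Y,Z] = 0.9 / (2.1679 · 2.6077) = 0.9 / 5.6533 = 0.1592
  r[Z,Z] = 1 (diagonal).

R is symmetric with unit diagonal. Assembling:

R = [[1, 0.581, -0.533],
 [0.581, 1, 0.1592],
 [-0.533, 0.1592, 1]]


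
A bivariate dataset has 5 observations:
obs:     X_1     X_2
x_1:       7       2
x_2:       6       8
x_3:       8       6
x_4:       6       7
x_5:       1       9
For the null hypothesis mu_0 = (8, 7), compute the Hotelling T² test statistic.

Step 1 — sample mean vector:
  mean(X_1) = (7 + 6 + 8 + 6 + 1) / 5 = 28/5 = 5.6
  mean(X_2) = (2 + 8 + 6 + 7 + 9) / 5 = 32/5 = 6.4
  x̄ = (5.6, 6.4),  deviation x̄ - mu_0 = (5.6, 6.4) - (8, 7) = (-2.4, -0.6).

Step 2 — sample covariance matrix, S[i,j] = (1/(n-1)) · Σ_k (x_{k,i} - mean_i) · (x_{k,j} - mean_j), divisor n-1 = 4:
  S[X_1,X_1] = ((1.4)·(1.4) + (0.4)·(0.4) + (2.4)·(2.4) + (0.4)·(0.4) + (-4.6)·(-4.6)) / 4 = 29.2/4 = 7.3
  S[X_1,X_2] = ((1.4)·(-4.4) + (0.4)·(1.6) + (2.4)·(-0.4) + (0.4)·(0.6) + (-4.6)·(2.6)) / 4 = -18.2/4 = -4.55
  S[X_2,X_2] = ((-4.4)·(-4.4) + (1.6)·(1.6) + (-0.4)·(-0.4) + (0.6)·(0.6) + (2.6)·(2.6)) / 4 = 29.2/4 = 7.3
  S = [[7.3, -4.55],
 [-4.55, 7.3]].

Step 3 — invert S. det(S) = 7.3·7.3 - (-4.55)² = 32.5875.
  S^{-1} = (1/det) · [[d, -b], [-b, a]] = [[0.224, 0.1396],
 [0.1396, 0.224]].

Step 4 — quadratic form (x̄ - mu_0)^T · S^{-1} · (x̄ - mu_0):
  S^{-1} · (x̄ - mu_0) = (-0.6214, -0.4695),
  (x̄ - mu_0)^T · [...] = (-2.4)·(-0.6214) + (-0.6)·(-0.4695) = 1.7731.

Step 5 — scale by n: T² = 5 · 1.7731 = 8.8654.

T² ≈ 8.8654


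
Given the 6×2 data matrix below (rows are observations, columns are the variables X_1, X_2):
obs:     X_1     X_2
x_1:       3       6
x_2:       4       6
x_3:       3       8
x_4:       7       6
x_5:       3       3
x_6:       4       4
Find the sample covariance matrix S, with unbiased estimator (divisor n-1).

Step 1 — column means:
  mean(X_1) = (3 + 4 + 3 + 7 + 3 + 4) / 6 = 24/6 = 4
  mean(X_2) = (6 + 6 + 8 + 6 + 3 + 4) / 6 = 33/6 = 5.5

Step 2 — sample covariance S[i,j] = (1/(n-1)) · Σ_k (x_{k,i} - mean_i) · (x_{k,j} - mean_j), with n-1 = 5.
  S[X_1,X_1] = ((-1)·(-1) + (0)·(0) + (-1)·(-1) + (3)·(3) + (-1)·(-1) + (0)·(0)) / 5 = 12/5 = 2.4
  S[X_1,X_2] = ((-1)·(0.5) + (0)·(0.5) + (-1)·(2.5) + (3)·(0.5) + (-1)·(-2.5) + (0)·(-1.5)) / 5 = 1/5 = 0.2
  S[X_2,X_2] = ((0.5)·(0.5) + (0.5)·(0.5) + (2.5)·(2.5) + (0.5)·(0.5) + (-2.5)·(-2.5) + (-1.5)·(-1.5)) / 5 = 15.5/5 = 3.1

S is symmetric (S[j,i] = S[i,j]). Assembling:

S = [[2.4, 0.2],
 [0.2, 3.1]]


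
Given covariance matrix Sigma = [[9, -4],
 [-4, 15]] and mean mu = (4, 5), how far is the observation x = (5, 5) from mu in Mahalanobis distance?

Step 1 — centre the observation: (x - mu) = (1, 0).

Step 2 — invert Sigma. det(Sigma) = 9·15 - (-4)² = 119.
  Sigma^{-1} = (1/det) · [[d, -b], [-b, a]] = [[0.1261, 0.0336],
 [0.0336, 0.0756]].

Step 3 — form the quadratic (x - mu)^T · Sigma^{-1} · (x - mu):
  Sigma^{-1} · (x - mu) = (0.1261, 0.0336).
  (x - mu)^T · [Sigma^{-1} · (x - mu)] = (1)·(0.1261) + (0)·(0.0336) = 0.1261.

Step 4 — take square root: d = √(0.1261) ≈ 0.355.

d(x, mu) = √(0.1261) ≈ 0.355


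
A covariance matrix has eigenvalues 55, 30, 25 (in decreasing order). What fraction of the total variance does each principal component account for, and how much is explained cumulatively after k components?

Step 1 — total variance = trace(Sigma) = Σ λ_i = 55 + 30 + 25 = 110.

Step 2 — fraction explained by component i = λ_i / Σ λ:
  PC1: 55/110 = 0.5
  PC2: 30/110 = 0.2727
  PC3: 25/110 = 0.2273

Step 3 — cumulative fraction after k components = (λ_1 + ... + λ_k) / Σ λ:
  k = 1: 55/110 = 0.5
  k = 2: (55 + 30)/110 = 85/110 = 0.7727
  k = 3: (55 + 30 + 25)/110 = 110/110 = 1

Summary (fraction, with percent):

explained: PC1 0.5 (50%), PC2 0.2727 (27.27%), PC3 0.2273 (22.73%);  cumulative: 0.5, 0.7727, 1


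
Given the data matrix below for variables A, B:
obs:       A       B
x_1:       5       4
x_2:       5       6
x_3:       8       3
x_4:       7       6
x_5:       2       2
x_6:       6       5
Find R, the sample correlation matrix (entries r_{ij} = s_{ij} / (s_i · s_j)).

Step 1 — column means:
  mean(A) = (5 + 5 + 8 + 7 + 2 + 6) / 6 = 33/6 = 5.5
  mean(B) = (4 + 6 + 3 + 6 + 2 + 5) / 6 = 26/6 = 4.3333

Step 2 — sample variances and covariances s[i,j] = (1/(n-1)) · Σ_k (x_{k,i} - mean_i) · (x_{k,j} - mean_j), with n-1 = 5:
  s[A,A] = ((-0.5)·(-0.5) + (-0.5)·(-0.5) + (2.5)·(2.5) + (1.5)·(1.5) + (-3.5)·(-3.5) + (0.5)·(0.5)) / 5 = 21.5/5 = 4.3
  s[A,B] = ((-0.5)·(-0.3333) + (-0.5)·(1.6667) + (2.5)·(-1.3333) + (1.5)·(1.6667) + (-3.5)·(-2.3333) + (0.5)·(0.6667)) / 5 = 7/5 = 1.4
  s[B,B] = ((-0.3333)·(-0.3333) + (1.6667)·(1.6667) + (-1.3333)·(-1.3333) + (1.6667)·(1.6667) + (-2.3333)·(-2.3333) + (0.6667)·(0.6667)) / 5 = 13.3333/5 = 2.6667
  Sample standard deviations s_i = √(s[i,i]):
  s(A) = √(4.3) = 2.0736
  s(B) = √(2.6667) = 1.633

Step 3 — r_{ij} = s_{ij} / (s_i · s_j):
  r[A,A] = 1 (diagonal).
  r[A,B] = 1.4 / (2.0736 · 1.633) = 1.4 / 3.3862 = 0.4134
  r[B,B] = 1 (diagonal).

R is symmetric with unit diagonal. Assembling:

R = [[1, 0.4134],
 [0.4134, 1]]


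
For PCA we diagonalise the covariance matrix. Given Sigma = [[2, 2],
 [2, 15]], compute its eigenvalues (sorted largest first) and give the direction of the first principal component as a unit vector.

Step 1 — characteristic polynomial of 2×2 Sigma:
  det(Sigma - λI) = λ² - trace · λ + det = 0.
  trace = 2 + 15 = 17, det = 2·15 - (2)² = 26.
Step 2 — discriminant:
  Δ = trace² - 4·det = 289 - 104 = 185.
Step 3 — eigenvalues:
  λ = (trace ± √Δ)/2 = (17 ± 13.6015)/2,
  λ_1 = 15.3007,  λ_2 = 1.6993.

Step 4 — unit eigenvector for λ_1: solve (Sigma - λ_1 I)v = 0. First row:
  (2 - 15.3007)·v_x + (2)·v_y = 0, i.e. (-13.3007)·v_x + (2)·v_y = 0,
  so v ∝ (b, λ_1 - a) = (2, 13.3007) = u.
  ||u|| = √((2)² + (13.3007)²) = √(180.9096) ≈ 13.4503,
  v_1 = u/||u|| ≈ (0.1487, 0.9889) (||v_1|| = 1).

λ_1 = 15.3007,  λ_2 = 1.6993;  v_1 ≈ (0.1487, 0.9889)


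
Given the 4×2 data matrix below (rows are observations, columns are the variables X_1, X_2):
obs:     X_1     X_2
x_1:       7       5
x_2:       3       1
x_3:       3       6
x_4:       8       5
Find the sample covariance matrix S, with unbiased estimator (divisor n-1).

Step 1 — column means:
  mean(X_1) = (7 + 3 + 3 + 8) / 4 = 21/4 = 5.25
  mean(X_2) = (5 + 1 + 6 + 5) / 4 = 17/4 = 4.25

Step 2 — sample covariance S[i,j] = (1/(n-1)) · Σ_k (x_{k,i} - mean_i) · (x_{k,j} - mean_j), with n-1 = 3.
  S[X_1,X_1] = ((1.75)·(1.75) + (-2.25)·(-2.25) + (-2.25)·(-2.25) + (2.75)·(2.75)) / 3 = 20.75/3 = 6.9167
  S[X_1,X_2] = ((1.75)·(0.75) + (-2.25)·(-3.25) + (-2.25)·(1.75) + (2.75)·(0.75)) / 3 = 6.75/3 = 2.25
  S[X_2,X_2] = ((0.75)·(0.75) + (-3.25)·(-3.25) + (1.75)·(1.75) + (0.75)·(0.75)) / 3 = 14.75/3 = 4.9167

S is symmetric (S[j,i] = S[i,j]). Assembling:

S = [[6.9167, 2.25],
 [2.25, 4.9167]]


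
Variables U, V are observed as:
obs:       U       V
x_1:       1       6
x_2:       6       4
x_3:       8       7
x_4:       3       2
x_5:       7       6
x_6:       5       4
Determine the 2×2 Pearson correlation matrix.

Step 1 — column means:
  mean(U) = (1 + 6 + 8 + 3 + 7 + 5) / 6 = 30/6 = 5
  mean(V) = (6 + 4 + 7 + 2 + 6 + 4) / 6 = 29/6 = 4.8333

Step 2 — sample variances and covariances s[i,j] = (1/(n-1)) · Σ_k (x_{k,i} - mean_i) · (x_{k,j} - mean_j), with n-1 = 5:
  s[U,U] = ((-4)·(-4) + (1)·(1) + (3)·(3) + (-2)·(-2) + (2)·(2) + (0)·(0)) / 5 = 34/5 = 6.8
  s[U,V] = ((-4)·(1.1667) + (1)·(-0.8333) + (3)·(2.1667) + (-2)·(-2.8333) + (2)·(1.1667) + (0)·(-0.8333)) / 5 = 9/5 = 1.8
  s[V,V] = ((1.1667)·(1.1667) + (-0.8333)·(-0.8333) + (2.1667)·(2.1667) + (-2.8333)·(-2.8333) + (1.1667)·(1.1667) + (-0.8333)·(-0.8333)) / 5 = 16.8333/5 = 3.3667
  Sample standard deviations s_i = √(s[i,i]):
  s(U) = √(6.8) = 2.6077
  s(V) = √(3.3667) = 1.8348

Step 3 — r_{ij} = s_{ij} / (s_i · s_j):
  r[U,U] = 1 (diagonal).
  r[U,V] = 1.8 / (2.6077 · 1.8348) = 1.8 / 4.7847 = 0.3762
  r[V,V] = 1 (diagonal).

R is symmetric with unit diagonal. Assembling:

R = [[1, 0.3762],
 [0.3762, 1]]


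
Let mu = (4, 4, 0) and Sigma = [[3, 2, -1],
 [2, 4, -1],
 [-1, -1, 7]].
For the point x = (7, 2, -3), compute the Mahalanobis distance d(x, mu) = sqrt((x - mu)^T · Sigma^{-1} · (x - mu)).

Step 1 — centre the observation: (x - mu) = (3, -2, -3).

Step 2 — invert Sigma (cofactor / det for 3×3, or solve directly):
  Sigma^{-1} = [[0.5094, -0.2453, 0.0377],
 [-0.2453, 0.3774, 0.0189],
 [0.0377, 0.0189, 0.1509]].

Step 3 — form the quadratic (x - mu)^T · Sigma^{-1} · (x - mu):
  Sigma^{-1} · (x - mu) = (1.9057, -1.5472, -0.3774).
  (x - mu)^T · [Sigma^{-1} · (x - mu)] = (3)·(1.9057) + (-2)·(-1.5472) + (-3)·(-0.3774) = 9.9434.

Step 4 — take square root: d = √(9.9434) ≈ 3.1533.

d(x, mu) = √(9.9434) ≈ 3.1533


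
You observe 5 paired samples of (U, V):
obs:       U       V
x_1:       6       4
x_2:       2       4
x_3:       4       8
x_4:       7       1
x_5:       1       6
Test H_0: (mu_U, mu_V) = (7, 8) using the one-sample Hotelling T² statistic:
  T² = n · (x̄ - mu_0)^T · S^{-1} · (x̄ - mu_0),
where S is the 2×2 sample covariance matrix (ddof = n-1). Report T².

Step 1 — sample mean vector:
  mean(U) = (6 + 2 + 4 + 7 + 1) / 5 = 20/5 = 4
  mean(V) = (4 + 4 + 8 + 1 + 6) / 5 = 23/5 = 4.6
  x̄ = (4, 4.6),  deviation x̄ - mu_0 = (4, 4.6) - (7, 8) = (-3, -3.4).

Step 2 — sample covariance matrix, S[i,j] = (1/(n-1)) · Σ_k (x_{k,i} - mean_i) · (x_{k,j} - mean_j), divisor n-1 = 4:
  S[U,U] = ((2)·(2) + (-2)·(-2) + (0)·(0) + (3)·(3) + (-3)·(-3)) / 4 = 26/4 = 6.5
  S[U,V] = ((2)·(-0.6) + (-2)·(-0.6) + (0)·(3.4) + (3)·(-3.6) + (-3)·(1.4)) / 4 = -15/4 = -3.75
  S[V,V] = ((-0.6)·(-0.6) + (-0.6)·(-0.6) + (3.4)·(3.4) + (-3.6)·(-3.6) + (1.4)·(1.4)) / 4 = 27.2/4 = 6.8
  S = [[6.5, -3.75],
 [-3.75, 6.8]].

Step 3 — invert S. det(S) = 6.5·6.8 - (-3.75)² = 30.1375.
  S^{-1} = (1/det) · [[d, -b], [-b, a]] = [[0.2256, 0.1244],
 [0.1244, 0.2157]].

Step 4 — quadratic form (x̄ - mu_0)^T · S^{-1} · (x̄ - mu_0):
  S^{-1} · (x̄ - mu_0) = (-1.1, -1.1066),
  (x̄ - mu_0)^T · [...] = (-3)·(-1.1) + (-3.4)·(-1.1066) = 7.0623.

Step 5 — scale by n: T² = 5 · 7.0623 = 35.3115.

T² ≈ 35.3115


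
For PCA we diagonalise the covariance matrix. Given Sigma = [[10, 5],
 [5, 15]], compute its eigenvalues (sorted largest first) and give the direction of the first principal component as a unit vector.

Step 1 — characteristic polynomial of 2×2 Sigma:
  det(Sigma - λI) = λ² - trace · λ + det = 0.
  trace = 10 + 15 = 25, det = 10·15 - (5)² = 125.
Step 2 — discriminant:
  Δ = trace² - 4·det = 625 - 500 = 125.
Step 3 — eigenvalues:
  λ = (trace ± √Δ)/2 = (25 ± 11.1803)/2,
  λ_1 = 18.0902,  λ_2 = 6.9098.

Step 4 — unit eigenvector for λ_1: solve (Sigma - λ_1 I)v = 0. First row:
  (10 - 18.0902)·v_x + (5)·v_y = 0, i.e. (-8.0902)·v_x + (5)·v_y = 0,
  so v ∝ (b, λ_1 - a) = (5, 8.0902) = u.
  ||u|| = √((5)² + (8.0902)²) = √(90.4508) ≈ 9.5106,
  v_1 = u/||u|| ≈ (0.5257, 0.8507) (||v_1|| = 1).

λ_1 = 18.0902,  λ_2 = 6.9098;  v_1 ≈ (0.5257, 0.8507)


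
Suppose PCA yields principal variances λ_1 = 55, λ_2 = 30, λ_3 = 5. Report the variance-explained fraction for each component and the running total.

Step 1 — total variance = trace(Sigma) = Σ λ_i = 55 + 30 + 5 = 90.

Step 2 — fraction explained by component i = λ_i / Σ λ:
  PC1: 55/90 = 0.6111
  PC2: 30/90 = 0.3333
  PC3: 5/90 = 0.0556

Step 3 — cumulative fraction after k components = (λ_1 + ... + λ_k) / Σ λ:
  k = 1: 55/90 = 0.6111
  k = 2: (55 + 30)/90 = 85/90 = 0.9444
  k = 3: (55 + 30 + 5)/90 = 90/90 = 1

Summary (fraction, with percent):

explained: PC1 0.6111 (61.11%), PC2 0.3333 (33.33%), PC3 0.0556 (5.56%);  cumulative: 0.6111, 0.9444, 1


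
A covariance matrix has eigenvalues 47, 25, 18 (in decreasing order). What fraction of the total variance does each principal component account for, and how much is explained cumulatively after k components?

Step 1 — total variance = trace(Sigma) = Σ λ_i = 47 + 25 + 18 = 90.

Step 2 — fraction explained by component i = λ_i / Σ λ:
  PC1: 47/90 = 0.5222
  PC2: 25/90 = 0.2778
  PC3: 18/90 = 0.2

Step 3 — cumulative fraction after k components = (λ_1 + ... + λ_k) / Σ λ:
  k = 1: 47/90 = 0.5222
  k = 2: (47 + 25)/90 = 72/90 = 0.8
  k = 3: (47 + 25 + 18)/90 = 90/90 = 1

Summary (fraction, with percent):

explained: PC1 0.5222 (52.22%), PC2 0.2778 (27.78%), PC3 0.2 (20%);  cumulative: 0.5222, 0.8, 1


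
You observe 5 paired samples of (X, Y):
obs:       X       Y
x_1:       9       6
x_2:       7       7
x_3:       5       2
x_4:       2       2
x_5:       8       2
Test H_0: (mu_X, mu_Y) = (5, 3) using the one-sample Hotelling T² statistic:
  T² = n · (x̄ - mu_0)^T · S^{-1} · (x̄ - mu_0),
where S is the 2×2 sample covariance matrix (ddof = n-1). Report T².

Step 1 — sample mean vector:
  mean(X) = (9 + 7 + 5 + 2 + 8) / 5 = 31/5 = 6.2
  mean(Y) = (6 + 7 + 2 + 2 + 2) / 5 = 19/5 = 3.8
  x̄ = (6.2, 3.8),  deviation x̄ - mu_0 = (6.2, 3.8) - (5, 3) = (1.2, 0.8).

Step 2 — sample covariance matrix, S[i,j] = (1/(n-1)) · Σ_k (x_{k,i} - mean_i) · (x_{k,j} - mean_j), divisor n-1 = 4:
  S[X,X] = ((2.8)·(2.8) + (0.8)·(0.8) + (-1.2)·(-1.2) + (-4.2)·(-4.2) + (1.8)·(1.8)) / 4 = 30.8/4 = 7.7
  S[X,Y] = ((2.8)·(2.2) + (0.8)·(3.2) + (-1.2)·(-1.8) + (-4.2)·(-1.8) + (1.8)·(-1.8)) / 4 = 15.2/4 = 3.8
  S[Y,Y] = ((2.2)·(2.2) + (3.2)·(3.2) + (-1.8)·(-1.8) + (-1.8)·(-1.8) + (-1.8)·(-1.8)) / 4 = 24.8/4 = 6.2
  S = [[7.7, 3.8],
 [3.8, 6.2]].

Step 3 — invert S. det(S) = 7.7·6.2 - (3.8)² = 33.3.
  S^{-1} = (1/det) · [[d, -b], [-b, a]] = [[0.1862, -0.1141],
 [-0.1141, 0.2312]].

Step 4 — quadratic form (x̄ - mu_0)^T · S^{-1} · (x̄ - mu_0):
  S^{-1} · (x̄ - mu_0) = (0.1321, 0.048),
  (x̄ - mu_0)^T · [...] = (1.2)·(0.1321) + (0.8)·(0.048) = 0.197.

Step 5 — scale by n: T² = 5 · 0.197 = 0.985.

T² ≈ 0.985


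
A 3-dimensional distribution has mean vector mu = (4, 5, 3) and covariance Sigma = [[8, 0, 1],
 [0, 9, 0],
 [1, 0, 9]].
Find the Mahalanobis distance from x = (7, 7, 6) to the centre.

Step 1 — centre the observation: (x - mu) = (3, 2, 3).

Step 2 — invert Sigma (cofactor / det for 3×3, or solve directly):
  Sigma^{-1} = [[0.1268, 0, -0.0141],
 [0, 0.1111, 0],
 [-0.0141, 0, 0.1127]].

Step 3 — form the quadratic (x - mu)^T · Sigma^{-1} · (x - mu):
  Sigma^{-1} · (x - mu) = (0.338, 0.2222, 0.2958).
  (x - mu)^T · [Sigma^{-1} · (x - mu)] = (3)·(0.338) + (2)·(0.2222) + (3)·(0.2958) = 2.3459.

Step 4 — take square root: d = √(2.3459) ≈ 1.5316.

d(x, mu) = √(2.3459) ≈ 1.5316


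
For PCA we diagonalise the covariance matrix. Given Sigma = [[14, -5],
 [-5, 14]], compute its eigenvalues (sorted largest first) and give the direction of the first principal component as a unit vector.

Step 1 — characteristic polynomial of 2×2 Sigma:
  det(Sigma - λI) = λ² - trace · λ + det = 0.
  trace = 14 + 14 = 28, det = 14·14 - (-5)² = 171.
Step 2 — discriminant:
  Δ = trace² - 4·det = 784 - 684 = 100.
Step 3 — eigenvalues:
  λ = (trace ± √Δ)/2 = (28 ± 10)/2,
  λ_1 = 19,  λ_2 = 9.

Step 4 — unit eigenvector for λ_1: solve (Sigma - λ_1 I)v = 0. First row:
  (14 - 19)·v_x + (-5)·v_y = 0, i.e. (-5)·v_x + (-5)·v_y = 0,
  so v ∝ (b, λ_1 - a) = (-5, 5); multiply by -1 so the first entry is positive: u = (5, -5).
  ||u|| = √((5)² + (-5)²) = √(50) ≈ 7.0711,
  v_1 = u/||u|| ≈ (0.7071, -0.7071) (||v_1|| = 1).

λ_1 = 19,  λ_2 = 9;  v_1 ≈ (0.7071, -0.7071)


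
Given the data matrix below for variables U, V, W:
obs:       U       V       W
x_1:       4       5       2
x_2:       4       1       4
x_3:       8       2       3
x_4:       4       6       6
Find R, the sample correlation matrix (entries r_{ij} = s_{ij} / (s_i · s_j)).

Step 1 — column means:
  mean(U) = (4 + 4 + 8 + 4) / 4 = 20/4 = 5
  mean(V) = (5 + 1 + 2 + 6) / 4 = 14/4 = 3.5
  mean(W) = (2 + 4 + 3 + 6) / 4 = 15/4 = 3.75

Step 2 — sample variances and covariances s[i,j] = (1/(n-1)) · Σ_k (x_{k,i} - mean_i) · (x_{k,j} - mean_j), with n-1 = 3:
  s[U,U] = ((-1)·(-1) + (-1)·(-1) + (3)·(3) + (-1)·(-1)) / 3 = 12/3 = 4
  s[U,V] = ((-1)·(1.5) + (-1)·(-2.5) + (3)·(-1.5) + (-1)·(2.5)) / 3 = -6/3 = -2
  s[U,W] = ((-1)·(-1.75) + (-1)·(0.25) + (3)·(-0.75) + (-1)·(2.25)) / 3 = -3/3 = -1
  s[V,V] = ((1.5)·(1.5) + (-2.5)·(-2.5) + (-1.5)·(-1.5) + (2.5)·(2.5)) / 3 = 17/3 = 5.6667
  s[V,W] = ((1.5)·(-1.75) + (-2.5)·(0.25) + (-1.5)·(-0.75) + (2.5)·(2.25)) / 3 = 3.5/3 = 1.1667
  s[W,W] = ((-1.75)·(-1.75) + (0.25)·(0.25) + (-0.75)·(-0.75) + (2.25)·(2.25)) / 3 = 8.75/3 = 2.9167
  Sample standard deviations s_i = √(s[i,i]):
  s(U) = √(4) = 2
  s(V) = √(5.6667) = 2.3805
  s(W) = √(2.9167) = 1.7078

Step 3 — r_{ij} = s_{ij} / (s_i · s_j):
  r[U,U] = 1 (diagonal).
  r[U,V] = -2 / (2 · 2.3805) = -2 / 4.761 = -0.4201
  r[U,W] = -1 / (2 · 1.7078) = -1 / 3.4157 = -0.2928
  r[V,V] = 1 (diagonal).
  r[V,W] = 1.1667 / (2.3805 · 1.7078) = 1.1667 / 4.0654 = 0.287
  r[W,W] = 1 (diagonal).

R is symmetric with unit diagonal. Assembling:

R = [[1, -0.4201, -0.2928],
 [-0.4201, 1, 0.287],
 [-0.2928, 0.287, 1]]


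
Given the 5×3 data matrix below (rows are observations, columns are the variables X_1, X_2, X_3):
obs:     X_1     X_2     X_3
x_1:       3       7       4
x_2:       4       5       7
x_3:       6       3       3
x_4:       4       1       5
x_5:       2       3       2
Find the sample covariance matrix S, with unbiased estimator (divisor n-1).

Step 1 — column means:
  mean(X_1) = (3 + 4 + 6 + 4 + 2) / 5 = 19/5 = 3.8
  mean(X_2) = (7 + 5 + 3 + 1 + 3) / 5 = 19/5 = 3.8
  mean(X_3) = (4 + 7 + 3 + 5 + 2) / 5 = 21/5 = 4.2

Step 2 — sample covariance S[i,j] = (1/(n-1)) · Σ_k (x_{k,i} - mean_i) · (x_{k,j} - mean_j), with n-1 = 4.
  S[X_1,X_1] = ((-0.8)·(-0.8) + (0.2)·(0.2) + (2.2)·(2.2) + (0.2)·(0.2) + (-1.8)·(-1.8)) / 4 = 8.8/4 = 2.2
  S[X_1,X_2] = ((-0.8)·(3.2) + (0.2)·(1.2) + (2.2)·(-0.8) + (0.2)·(-2.8) + (-1.8)·(-0.8)) / 4 = -3.2/4 = -0.8
  S[X_1,X_3] = ((-0.8)·(-0.2) + (0.2)·(2.8) + (2.2)·(-1.2) + (0.2)·(0.8) + (-1.8)·(-2.2)) / 4 = 2.2/4 = 0.55
  S[X_2,X_2] = ((3.2)·(3.2) + (1.2)·(1.2) + (-0.8)·(-0.8) + (-2.8)·(-2.8) + (-0.8)·(-0.8)) / 4 = 20.8/4 = 5.2
  S[X_2,X_3] = ((3.2)·(-0.2) + (1.2)·(2.8) + (-0.8)·(-1.2) + (-2.8)·(0.8) + (-0.8)·(-2.2)) / 4 = 3.2/4 = 0.8
  S[X_3,X_3] = ((-0.2)·(-0.2) + (2.8)·(2.8) + (-1.2)·(-1.2) + (0.8)·(0.8) + (-2.2)·(-2.2)) / 4 = 14.8/4 = 3.7

S is symmetric (S[j,i] = S[i,j]). Assembling:

S = [[2.2, -0.8, 0.55],
 [-0.8, 5.2, 0.8],
 [0.55, 0.8, 3.7]]


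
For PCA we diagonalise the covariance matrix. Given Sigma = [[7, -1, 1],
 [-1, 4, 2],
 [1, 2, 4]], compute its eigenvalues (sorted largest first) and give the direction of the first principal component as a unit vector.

Step 1 — characteristic polynomial p(λ) = det(λI - Sigma) = λ³ - tr·λ² + c_1·λ - det, where tr = trace, c_1 = sum of the principal 2×2 minors, det = det(Sigma):
  tr = 7 + 4 + 4 = 15,
  c_1 = (7·4 - (-1)²) + (7·4 - (1)²) + (4·4 - (2)²) = 27 + 27 + 12 = 66,
  det = 7·(4·4 - (2)²) - (-1)·((-1)·4 - (2)·(1)) + (1)·((-1)·(2) - 4·(1)) = 7·(12) - (-1)·(-6) + (1)·(-6) = 72.
  So p(λ) = λ³ - 15λ² + 66λ - 72.
Step 2 — look for an integer root (rational root theorem: any rational root is an integer divisor of 72). Testing λ = 6:
  p(6) = 216 - 540 + 396 - 72 = 0  ✓
  Dividing out (λ - 6): p(λ) = (λ - 6)(λ² - 9λ + 12).
Step 3 — remaining eigenvalues from the quadratic λ² - 9λ + 12 = 0:
  Δ = 9² - 4·12 = 81 - 48 = 33,  λ = (9 ± √33)/2 = (9 ± 5.7446)/2 ≈ 7.3723 or 1.6277.
  Sorted: λ_1 = 7.3723,  λ_2 = 6,  λ_3 = 1.6277  (check: sum = 15 = tr ✓).

Step 4 — unit eigenvector for λ_1 ≈ 7.3723: v spans the null space of (Sigma - λ_1 I), whose rows are
  r_1 = (-0.3723, -1, 1),  r_2 = (-1, -3.3723, 2),  r_3 = (1, 2, -3.3723).
  v is orthogonal to every row, so take v ∝ r_1 × r_2 = ((-1)·(2) - (1)·(-3.3723), (1)·(-1) - (-0.3723)·(2), (-0.3723)·(-3.3723) - (-1)·(-1)) ≈ (1.3723, -0.2554, 0.2554).
  Let u = (1.3723, -0.2554, 0.2554).
  ||u|| = √((1.3723)² + (-0.2554)² + (0.2554)²) = √(2.0137) ≈ 1.419,  v_1 = u/||u|| ≈ (0.9671, -0.18, 0.18) (||v_1|| = 1).

λ_1 = 7.3723,  λ_2 = 6,  λ_3 = 1.6277;  v_1 ≈ (0.9671, -0.18, 0.18)


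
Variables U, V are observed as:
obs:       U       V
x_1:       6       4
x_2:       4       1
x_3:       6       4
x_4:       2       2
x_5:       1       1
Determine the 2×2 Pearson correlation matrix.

Step 1 — column means:
  mean(U) = (6 + 4 + 6 + 2 + 1) / 5 = 19/5 = 3.8
  mean(V) = (4 + 1 + 4 + 2 + 1) / 5 = 12/5 = 2.4

Step 2 — sample variances and covariances s[i,j] = (1/(n-1)) · Σ_k (x_{k,i} - mean_i) · (x_{k,j} - mean_j), with n-1 = 4:
  s[U,U] = ((2.2)·(2.2) + (0.2)·(0.2) + (2.2)·(2.2) + (-1.8)·(-1.8) + (-2.8)·(-2.8)) / 4 = 20.8/4 = 5.2
  s[U,V] = ((2.2)·(1.6) + (0.2)·(-1.4) + (2.2)·(1.6) + (-1.8)·(-0.4) + (-2.8)·(-1.4)) / 4 = 11.4/4 = 2.85
  s[V,V] = ((1.6)·(1.6) + (-1.4)·(-1.4) + (1.6)·(1.6) + (-0.4)·(-0.4) + (-1.4)·(-1.4)) / 4 = 9.2/4 = 2.3
  Sample standard deviations s_i = √(s[i,i]):
  s(U) = √(5.2) = 2.2804
  s(V) = √(2.3) = 1.5166

Step 3 — r_{ij} = s_{ij} / (s_i · s_j):
  r[U,U] = 1 (diagonal).
  r[U,V] = 2.85 / (2.2804 · 1.5166) = 2.85 / 3.4583 = 0.8241
  r[V,V] = 1 (diagonal).

R is symmetric with unit diagonal. Assembling:

R = [[1, 0.8241],
 [0.8241, 1]]


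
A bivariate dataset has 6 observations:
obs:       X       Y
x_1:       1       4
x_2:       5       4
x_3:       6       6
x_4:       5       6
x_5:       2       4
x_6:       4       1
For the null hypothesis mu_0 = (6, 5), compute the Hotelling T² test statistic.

Step 1 — sample mean vector:
  mean(X) = (1 + 5 + 6 + 5 + 2 + 4) / 6 = 23/6 = 3.8333
  mean(Y) = (4 + 4 + 6 + 6 + 4 + 1) / 6 = 25/6 = 4.1667
  x̄ = (3.8333, 4.1667),  deviation x̄ - mu_0 = (3.8333, 4.1667) - (6, 5) = (-2.1667, -0.8333).

Step 2 — sample covariance matrix, S[i,j] = (1/(n-1)) · Σ_k (x_{k,i} - mean_i) · (x_{k,j} - mean_j), divisor n-1 = 5:
  S[X,X] = ((-2.8333)·(-2.8333) + (1.1667)·(1.1667) + (2.1667)·(2.1667) + (1.1667)·(1.1667) + (-1.8333)·(-1.8333) + (0.1667)·(0.1667)) / 5 = 18.8333/5 = 3.7667
  S[X,Y] = ((-2.8333)·(-0.1667) + (1.1667)·(-0.1667) + (2.1667)·(1.8333) + (1.1667)·(1.8333) + (-1.8333)·(-0.1667) + (0.1667)·(-3.1667)) / 5 = 6.1667/5 = 1.2333
  S[Y,Y] = ((-0.1667)·(-0.1667) + (-0.1667)·(-0.1667) + (1.8333)·(1.8333) + (1.8333)·(1.8333) + (-0.1667)·(-0.1667) + (-3.1667)·(-3.1667)) / 5 = 16.8333/5 = 3.3667
  S = [[3.7667, 1.2333],
 [1.2333, 3.3667]].

Step 3 — invert S. det(S) = 3.7667·3.3667 - (1.2333)² = 11.16.
  S^{-1} = (1/det) · [[d, -b], [-b, a]] = [[0.3017, -0.1105],
 [-0.1105, 0.3375]].

Step 4 — quadratic form (x̄ - mu_0)^T · S^{-1} · (x̄ - mu_0):
  S^{-1} · (x̄ - mu_0) = (-0.5615, -0.0418),
  (x̄ - mu_0)^T · [...] = (-2.1667)·(-0.5615) + (-0.8333)·(-0.0418) = 1.2515.

Step 5 — scale by n: T² = 6 · 1.2515 = 7.509.

T² ≈ 7.509


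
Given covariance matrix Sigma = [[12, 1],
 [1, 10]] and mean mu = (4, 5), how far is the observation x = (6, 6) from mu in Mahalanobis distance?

Step 1 — centre the observation: (x - mu) = (2, 1).

Step 2 — invert Sigma. det(Sigma) = 12·10 - (1)² = 119.
  Sigma^{-1} = (1/det) · [[d, -b], [-b, a]] = [[0.084, -0.0084],
 [-0.0084, 0.1008]].

Step 3 — form the quadratic (x - mu)^T · Sigma^{-1} · (x - mu):
  Sigma^{-1} · (x - mu) = (0.1597, 0.084).
  (x - mu)^T · [Sigma^{-1} · (x - mu)] = (2)·(0.1597) + (1)·(0.084) = 0.4034.

Step 4 — take square root: d = √(0.4034) ≈ 0.6351.

d(x, mu) = √(0.4034) ≈ 0.6351


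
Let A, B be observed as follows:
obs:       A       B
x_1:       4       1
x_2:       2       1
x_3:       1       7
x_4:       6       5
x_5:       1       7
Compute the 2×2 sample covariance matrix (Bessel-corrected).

Step 1 — column means:
  mean(A) = (4 + 2 + 1 + 6 + 1) / 5 = 14/5 = 2.8
  mean(B) = (1 + 1 + 7 + 5 + 7) / 5 = 21/5 = 4.2

Step 2 — sample covariance S[i,j] = (1/(n-1)) · Σ_k (x_{k,i} - mean_i) · (x_{k,j} - mean_j), with n-1 = 4.
  S[A,A] = ((1.2)·(1.2) + (-0.8)·(-0.8) + (-1.8)·(-1.8) + (3.2)·(3.2) + (-1.8)·(-1.8)) / 4 = 18.8/4 = 4.7
  S[A,B] = ((1.2)·(-3.2) + (-0.8)·(-3.2) + (-1.8)·(2.8) + (3.2)·(0.8) + (-1.8)·(2.8)) / 4 = -8.8/4 = -2.2
  S[B,B] = ((-3.2)·(-3.2) + (-3.2)·(-3.2) + (2.8)·(2.8) + (0.8)·(0.8) + (2.8)·(2.8)) / 4 = 36.8/4 = 9.2

S is symmetric (S[j,i] = S[i,j]). Assembling:

S = [[4.7, -2.2],
 [-2.2, 9.2]]


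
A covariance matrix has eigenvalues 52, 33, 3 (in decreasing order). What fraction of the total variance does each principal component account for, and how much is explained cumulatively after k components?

Step 1 — total variance = trace(Sigma) = Σ λ_i = 52 + 33 + 3 = 88.

Step 2 — fraction explained by component i = λ_i / Σ λ:
  PC1: 52/88 = 0.5909
  PC2: 33/88 = 0.375
  PC3: 3/88 = 0.0341

Step 3 — cumulative fraction after k components = (λ_1 + ... + λ_k) / Σ λ:
  k = 1: 52/88 = 0.5909
  k = 2: (52 + 33)/88 = 85/88 = 0.9659
  k = 3: (52 + 33 + 3)/88 = 88/88 = 1

Summary (fraction, with percent):

explained: PC1 0.5909 (59.09%), PC2 0.375 (37.5%), PC3 0.0341 (3.41%);  cumulative: 0.5909, 0.9659, 1


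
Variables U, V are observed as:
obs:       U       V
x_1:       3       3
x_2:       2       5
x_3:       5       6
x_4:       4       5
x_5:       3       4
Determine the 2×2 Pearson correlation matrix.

Step 1 — column means:
  mean(U) = (3 + 2 + 5 + 4 + 3) / 5 = 17/5 = 3.4
  mean(V) = (3 + 5 + 6 + 5 + 4) / 5 = 23/5 = 4.6

Step 2 — sample variances and covariances s[i,j] = (1/(n-1)) · Σ_k (x_{k,i} - mean_i) · (x_{k,j} - mean_j), with n-1 = 4:
  s[U,U] = ((-0.4)·(-0.4) + (-1.4)·(-1.4) + (1.6)·(1.6) + (0.6)·(0.6) + (-0.4)·(-0.4)) / 4 = 5.2/4 = 1.3
  s[U,V] = ((-0.4)·(-1.6) + (-1.4)·(0.4) + (1.6)·(1.4) + (0.6)·(0.4) + (-0.4)·(-0.6)) / 4 = 2.8/4 = 0.7
  s[V,V] = ((-1.6)·(-1.6) + (0.4)·(0.4) + (1.4)·(1.4) + (0.4)·(0.4) + (-0.6)·(-0.6)) / 4 = 5.2/4 = 1.3
  Sample standard deviations s_i = √(s[i,i]):
  s(U) = √(1.3) = 1.1402
  s(V) = √(1.3) = 1.1402

Step 3 — r_{ij} = s_{ij} / (s_i · s_j):
  r[U,U] = 1 (diagonal).
  r[U,V] = 0.7 / (1.1402 · 1.1402) = 0.7 / 1.3 = 0.5385
  r[V,V] = 1 (diagonal).

R is symmetric with unit diagonal. Assembling:

R = [[1, 0.5385],
 [0.5385, 1]]


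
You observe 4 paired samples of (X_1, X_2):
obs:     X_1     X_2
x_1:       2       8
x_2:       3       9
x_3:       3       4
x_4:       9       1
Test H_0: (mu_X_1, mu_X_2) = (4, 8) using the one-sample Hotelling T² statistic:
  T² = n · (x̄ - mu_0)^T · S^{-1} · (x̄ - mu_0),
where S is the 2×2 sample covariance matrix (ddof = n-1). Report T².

Step 1 — sample mean vector:
  mean(X_1) = (2 + 3 + 3 + 9) / 4 = 17/4 = 4.25
  mean(X_2) = (8 + 9 + 4 + 1) / 4 = 22/4 = 5.5
  x̄ = (4.25, 5.5),  deviation x̄ - mu_0 = (4.25, 5.5) - (4, 8) = (0.25, -2.5).

Step 2 — sample covariance matrix, S[i,j] = (1/(n-1)) · Σ_k (x_{k,i} - mean_i) · (x_{k,j} - mean_j), divisor n-1 = 3:
  S[X_1,X_1] = ((-2.25)·(-2.25) + (-1.25)·(-1.25) + (-1.25)·(-1.25) + (4.75)·(4.75)) / 3 = 30.75/3 = 10.25
  S[X_1,X_2] = ((-2.25)·(2.5) + (-1.25)·(3.5) + (-1.25)·(-1.5) + (4.75)·(-4.5)) / 3 = -29.5/3 = -9.8333
  S[X_2,X_2] = ((2.5)·(2.5) + (3.5)·(3.5) + (-1.5)·(-1.5) + (-4.5)·(-4.5)) / 3 = 41/3 = 13.6667
  S = [[10.25, -9.8333],
 [-9.8333, 13.6667]].

Step 3 — invert S. det(S) = 10.25·13.6667 - (-9.8333)² = 43.3889.
  S^{-1} = (1/det) · [[d, -b], [-b, a]] = [[0.315, 0.2266],
 [0.2266, 0.2362]].

Step 4 — quadratic form (x̄ - mu_0)^T · S^{-1} · (x̄ - mu_0):
  S^{-1} · (x̄ - mu_0) = (-0.4878, -0.5339),
  (x̄ - mu_0)^T · [...] = (0.25)·(-0.4878) + (-2.5)·(-0.5339) = 1.2129.

Step 5 — scale by n: T² = 4 · 1.2129 = 4.8515.

T² ≈ 4.8515


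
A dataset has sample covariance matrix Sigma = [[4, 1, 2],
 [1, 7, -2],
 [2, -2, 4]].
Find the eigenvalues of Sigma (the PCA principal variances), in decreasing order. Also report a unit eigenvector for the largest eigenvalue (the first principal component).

Step 1 — characteristic polynomial p(λ) = det(λI - Sigma) = λ³ - tr·λ² + c_1·λ - det, where tr = trace, c_1 = sum of the principal 2×2 minors, det = det(Sigma):
  tr = 4 + 7 + 4 = 15,
  c_1 = (4·7 - (1)²) + (4·4 - (2)²) + (7·4 - (-2)²) = 27 + 12 + 24 = 63,
  det = 4·(7·4 - (-2)²) - (1)·((1)·4 - (-2)·(2)) + (2)·((1)·(-2) - 7·(2)) = 4·(24) - (1)·(8) + (2)·(-16) = 56.
  So p(λ) = λ³ - 15λ² + 63λ - 56.
Step 2 — look for an integer root (rational root theorem: any rational root is an integer divisor of 56). Testing λ = 8:
  p(8) = 512 - 960 + 504 - 56 = 0  ✓
  Dividing out (λ - 8): p(λ) = (λ - 8)(λ² - 7λ + 7).
Step 3 — remaining eigenvalues from the quadratic λ² - 7λ + 7 = 0:
  Δ = 7² - 4·7 = 49 - 28 = 21,  λ = (7 ± √21)/2 = (7 ± 4.5826)/2 ≈ 5.7913 or 1.2087.
  Sorted: λ_1 = 8,  λ_2 = 5.7913,  λ_3 = 1.2087  (check: sum = 15 = tr ✓).

Step 4 — unit eigenvector for λ_1 = 8: v spans the null space of (Sigma - λ_1 I), whose rows are
  r_1 = (-4, 1, 2),  r_2 = (1, -1, -2),  r_3 = (2, -2, -4).
  v is orthogonal to every row, so take v ∝ r_1 × r_2 = ((1)·(-2) - (2)·(-1), (2)·(1) - (-4)·(-2), (-4)·(-1) - (1)·(1)) = (0, -6, 3).
  Rescale (divide by 3; multiply by -1 so the first nonzero entry is positive): u = (0, 2, -1).
  ||u|| = √((0)² + (2)² + (-1)²) = √(5) ≈ 2.2361,  v_1 = u/||u|| ≈ (0, 0.8944, -0.4472) (||v_1|| = 1).

λ_1 = 8,  λ_2 = 5.7913,  λ_3 = 1.2087;  v_1 ≈ (0, 0.8944, -0.4472)
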